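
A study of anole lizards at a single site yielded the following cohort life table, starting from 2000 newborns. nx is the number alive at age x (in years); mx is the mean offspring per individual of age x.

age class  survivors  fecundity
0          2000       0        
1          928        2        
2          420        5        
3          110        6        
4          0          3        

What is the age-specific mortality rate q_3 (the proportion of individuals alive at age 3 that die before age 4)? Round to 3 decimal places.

1.000

lx = nx/n0 = nx/2000: 1, 0.464, 0.21, 0.055, 0
q_3 = (l_3 − l_4) / l_3 = (0.055 − 0) / 0.055
     = 0.055 / 0.055 = 1 → 1.000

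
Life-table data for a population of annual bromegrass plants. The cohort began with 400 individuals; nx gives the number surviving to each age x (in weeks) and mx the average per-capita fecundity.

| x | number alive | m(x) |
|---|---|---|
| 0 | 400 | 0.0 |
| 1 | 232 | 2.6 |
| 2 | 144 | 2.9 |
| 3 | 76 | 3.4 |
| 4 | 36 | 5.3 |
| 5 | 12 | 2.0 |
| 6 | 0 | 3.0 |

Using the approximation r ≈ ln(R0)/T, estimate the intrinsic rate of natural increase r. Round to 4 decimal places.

lx = nx/n0 = nx/400: 1, 0.58, 0.36, 0.19, 0.09, 0.03, 0
R0 = Σ lx·mx = 0 + 1.508 + 1.044 + 0.646 + 0.477 + 0.06 + 0 = 3.735
Σ x·lx·mx = 7.742; T = 7.742/3.735 = 2.07282…
r ≈ ln(R0)/T = ln(3.735)/2.07282… = 0.635726… → 0.6357

0.6357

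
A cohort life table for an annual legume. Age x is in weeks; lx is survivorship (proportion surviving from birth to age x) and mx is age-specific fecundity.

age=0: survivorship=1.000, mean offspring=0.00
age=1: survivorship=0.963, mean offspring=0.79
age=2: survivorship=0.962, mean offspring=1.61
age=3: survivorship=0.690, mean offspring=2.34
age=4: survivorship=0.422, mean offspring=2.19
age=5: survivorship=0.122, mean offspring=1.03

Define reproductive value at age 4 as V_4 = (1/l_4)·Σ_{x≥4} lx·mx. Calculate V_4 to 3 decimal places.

lx·mx for x ≥ 4: 0.92418, 0.12566 → sum = 1.04984
V_4 = 1.04984 / l_4 = 1.04984 / 0.422 = 2.487773… → 2.488

2.488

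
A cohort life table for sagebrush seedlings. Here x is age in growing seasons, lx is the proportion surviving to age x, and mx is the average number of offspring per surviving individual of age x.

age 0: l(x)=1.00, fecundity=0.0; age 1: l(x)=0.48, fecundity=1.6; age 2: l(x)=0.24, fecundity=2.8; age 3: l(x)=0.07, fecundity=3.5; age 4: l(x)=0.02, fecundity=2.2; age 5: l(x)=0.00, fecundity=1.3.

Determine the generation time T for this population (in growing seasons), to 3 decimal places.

1.748

lx·mx: 0, 0.768, 0.672, 0.245, 0.044, 0 → R0 = 1.729
x·lx·mx: 0, 0.768, 1.344, 0.735, 0.176, 0 → Σ = 3.023
T = 3.023 / 1.729 = 1.748409… → 1.748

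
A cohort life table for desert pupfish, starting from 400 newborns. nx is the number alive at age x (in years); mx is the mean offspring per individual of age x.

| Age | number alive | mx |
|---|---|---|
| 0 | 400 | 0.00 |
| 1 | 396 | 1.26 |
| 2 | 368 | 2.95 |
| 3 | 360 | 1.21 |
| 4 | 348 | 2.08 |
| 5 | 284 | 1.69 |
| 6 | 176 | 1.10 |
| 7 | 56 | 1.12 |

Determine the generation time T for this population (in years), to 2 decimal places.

lx = nx/n0 = nx/400: 1, 0.99, 0.92, 0.9, 0.87, 0.71, 0.44, 0.14
lx·mx: 0, 1.2474, 2.714, 1.089, 1.8096, 1.1999, 0.484, 0.1568 → R0 = 8.7007
x·lx·mx: 0, 1.2474, 5.428, 3.267, 7.2384, 5.9995, 2.904, 1.0976 → Σ = 27.1819
T = 27.1819 / 8.7007 = 3.124105… → 3.12

3.12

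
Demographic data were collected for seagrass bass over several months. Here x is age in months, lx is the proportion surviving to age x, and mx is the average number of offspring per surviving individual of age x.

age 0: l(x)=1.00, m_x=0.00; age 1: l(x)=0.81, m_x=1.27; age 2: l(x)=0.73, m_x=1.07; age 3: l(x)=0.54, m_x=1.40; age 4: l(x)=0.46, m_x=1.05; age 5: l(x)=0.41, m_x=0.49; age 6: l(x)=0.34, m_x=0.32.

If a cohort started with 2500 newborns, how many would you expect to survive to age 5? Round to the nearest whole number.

1025

Expected survivors = N0 · l_5 = 2500 × 0.41 = 1025 → 1025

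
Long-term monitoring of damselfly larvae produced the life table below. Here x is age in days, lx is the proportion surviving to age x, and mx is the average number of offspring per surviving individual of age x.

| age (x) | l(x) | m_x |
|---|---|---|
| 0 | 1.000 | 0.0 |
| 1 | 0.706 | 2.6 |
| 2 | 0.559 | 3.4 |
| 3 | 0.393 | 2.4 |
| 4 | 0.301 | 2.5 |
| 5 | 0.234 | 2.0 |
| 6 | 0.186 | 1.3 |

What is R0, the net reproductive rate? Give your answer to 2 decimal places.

lx·mx by age: 0, 1.8356, 1.9006, 0.9432, 0.7525, 0.468, 0.2418
R0 = Σ lx·mx = 6.1417 → 6.14

6.14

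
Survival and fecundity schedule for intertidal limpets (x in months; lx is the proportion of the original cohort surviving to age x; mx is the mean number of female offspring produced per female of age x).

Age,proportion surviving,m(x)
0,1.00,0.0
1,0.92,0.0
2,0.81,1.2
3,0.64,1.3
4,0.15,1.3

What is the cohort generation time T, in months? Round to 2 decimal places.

lx·mx: 0, 0, 0.972, 0.832, 0.195 → R0 = 1.999
x·lx·mx: 0, 0, 1.944, 2.496, 0.78 → Σ = 5.22
T = 5.22 / 1.999 = 2.611306… → 2.61

2.61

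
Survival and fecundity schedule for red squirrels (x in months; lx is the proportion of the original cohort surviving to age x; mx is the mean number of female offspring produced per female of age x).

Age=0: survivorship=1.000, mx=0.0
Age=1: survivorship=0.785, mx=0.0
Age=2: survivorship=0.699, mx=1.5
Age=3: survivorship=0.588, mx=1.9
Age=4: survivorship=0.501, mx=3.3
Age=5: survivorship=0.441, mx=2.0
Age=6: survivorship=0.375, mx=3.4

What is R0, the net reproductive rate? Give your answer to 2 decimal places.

5.98

lx·mx by age: 0, 0, 1.0485, 1.1172, 1.6533, 0.882, 1.275
R0 = Σ lx·mx = 5.976 → 5.98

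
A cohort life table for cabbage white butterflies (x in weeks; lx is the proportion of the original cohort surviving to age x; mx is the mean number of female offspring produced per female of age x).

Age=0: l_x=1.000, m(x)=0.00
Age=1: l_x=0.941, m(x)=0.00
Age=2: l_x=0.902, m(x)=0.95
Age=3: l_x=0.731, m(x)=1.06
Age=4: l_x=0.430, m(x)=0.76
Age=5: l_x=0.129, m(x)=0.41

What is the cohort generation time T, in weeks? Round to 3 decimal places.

2.789

lx·mx: 0, 0, 0.8569, 0.77486, 0.3268, 0.05289 → R0 = 2.01145
x·lx·mx: 0, 0, 1.7138, 2.32458, 1.3072, 0.26445 → Σ = 5.61003
T = 5.61003 / 2.01145 = 2.789048… → 2.789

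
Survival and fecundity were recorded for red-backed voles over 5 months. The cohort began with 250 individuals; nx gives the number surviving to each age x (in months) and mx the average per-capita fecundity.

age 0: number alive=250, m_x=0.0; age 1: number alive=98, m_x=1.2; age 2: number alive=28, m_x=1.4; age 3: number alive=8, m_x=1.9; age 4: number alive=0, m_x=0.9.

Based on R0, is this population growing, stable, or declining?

lx = nx/n0 = nx/250: 1, 0.392, 0.112, 0.032, 0
R0 = Σ lx·mx = 0 + 0.4704 + 0.1568 + 0.0608 + 0 = 0.688
R0 < 1, so the population is declining.

declining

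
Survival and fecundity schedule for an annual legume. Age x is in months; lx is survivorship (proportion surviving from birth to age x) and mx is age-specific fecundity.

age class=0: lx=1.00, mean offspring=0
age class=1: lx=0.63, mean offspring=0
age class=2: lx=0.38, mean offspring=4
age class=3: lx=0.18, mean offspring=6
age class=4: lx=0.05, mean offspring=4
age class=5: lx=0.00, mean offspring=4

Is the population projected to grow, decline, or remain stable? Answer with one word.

growing

R0 = Σ lx·mx = 0 + 0 + 1.52 + 1.08 + 0.2 + 0 = 2.8
R0 > 1, so the population is growing.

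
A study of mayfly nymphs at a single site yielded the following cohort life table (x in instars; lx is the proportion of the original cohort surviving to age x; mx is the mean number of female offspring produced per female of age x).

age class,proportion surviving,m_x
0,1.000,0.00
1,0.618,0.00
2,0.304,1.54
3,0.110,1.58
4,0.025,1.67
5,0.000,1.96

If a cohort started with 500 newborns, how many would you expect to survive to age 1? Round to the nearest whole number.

309

Expected survivors = N0 · l_1 = 500 × 0.618 = 309 → 309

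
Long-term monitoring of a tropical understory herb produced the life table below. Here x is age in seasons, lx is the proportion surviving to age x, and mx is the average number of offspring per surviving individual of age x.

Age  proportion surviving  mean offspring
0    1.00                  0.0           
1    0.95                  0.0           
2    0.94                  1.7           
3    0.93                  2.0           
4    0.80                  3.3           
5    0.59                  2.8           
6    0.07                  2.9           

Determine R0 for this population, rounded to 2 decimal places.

7.95

lx·mx by age: 0, 0, 1.598, 1.86, 2.64, 1.652, 0.203
R0 = Σ lx·mx = 7.953 → 7.95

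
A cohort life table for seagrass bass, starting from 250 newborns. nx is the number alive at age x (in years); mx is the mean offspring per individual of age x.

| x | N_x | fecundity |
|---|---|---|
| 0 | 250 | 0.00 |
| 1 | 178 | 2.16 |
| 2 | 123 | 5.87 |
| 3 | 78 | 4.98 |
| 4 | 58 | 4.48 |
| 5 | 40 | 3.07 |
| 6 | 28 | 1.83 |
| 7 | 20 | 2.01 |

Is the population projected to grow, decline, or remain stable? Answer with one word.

lx = nx/n0 = nx/250: 1, 0.712, 0.492, 0.312, 0.232, 0.16, 0.112, 0.08
R0 = Σ lx·mx = 0 + 1.53792 + 2.88804 + 1.55376 + 1.03936 + 0.4912 + 0.20496 + 0.1608 = 7.87604
R0 > 1, so the population is growing.

growing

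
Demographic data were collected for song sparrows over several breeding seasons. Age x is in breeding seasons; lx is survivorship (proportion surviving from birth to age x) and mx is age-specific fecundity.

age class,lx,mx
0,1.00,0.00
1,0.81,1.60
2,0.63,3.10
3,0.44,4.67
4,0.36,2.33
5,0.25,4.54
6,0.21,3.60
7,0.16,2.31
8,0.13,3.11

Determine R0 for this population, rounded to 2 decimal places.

lx·mx by age: 0, 1.296, 1.953, 2.0548, 0.8388, 1.135, 0.756, 0.3696, 0.4043
R0 = Σ lx·mx = 8.8075 → 8.81

8.81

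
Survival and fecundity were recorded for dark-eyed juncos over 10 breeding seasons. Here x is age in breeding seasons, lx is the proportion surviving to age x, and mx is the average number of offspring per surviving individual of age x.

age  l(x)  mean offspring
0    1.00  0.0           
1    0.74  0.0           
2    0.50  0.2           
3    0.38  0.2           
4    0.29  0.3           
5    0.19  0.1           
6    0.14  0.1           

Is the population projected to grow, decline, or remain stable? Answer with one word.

declining

R0 = Σ lx·mx = 0 + 0 + 0.1 + 0.076 + 0.087 + 0.019 + 0.014 = 0.296
R0 < 1, so the population is declining.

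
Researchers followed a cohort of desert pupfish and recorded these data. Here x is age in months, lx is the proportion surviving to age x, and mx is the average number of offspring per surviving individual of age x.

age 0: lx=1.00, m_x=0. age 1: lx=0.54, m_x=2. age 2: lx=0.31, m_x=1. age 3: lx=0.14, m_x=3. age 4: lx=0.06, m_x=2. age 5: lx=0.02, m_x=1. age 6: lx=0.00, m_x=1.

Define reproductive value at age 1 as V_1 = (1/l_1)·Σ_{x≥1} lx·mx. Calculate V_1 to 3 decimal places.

lx·mx for x ≥ 1: 1.08, 0.31, 0.42, 0.12, 0.02, 0 → sum = 1.95
V_1 = 1.95 / l_1 = 1.95 / 0.54 = 3.611111… → 3.611

3.611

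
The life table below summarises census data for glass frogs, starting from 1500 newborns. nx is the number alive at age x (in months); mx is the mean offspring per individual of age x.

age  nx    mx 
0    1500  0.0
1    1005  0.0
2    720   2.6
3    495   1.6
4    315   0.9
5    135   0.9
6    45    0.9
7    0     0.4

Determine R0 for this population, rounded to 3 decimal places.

lx = nx/n0 = nx/1500: 1, 0.67, 0.48, 0.33, 0.21, 0.09, 0.03, 0
lx·mx by age: 0, 0, 1.248, 0.528, 0.189, 0.081, 0.027, 0
R0 = Σ lx·mx = 2.073 → 2.073

2.073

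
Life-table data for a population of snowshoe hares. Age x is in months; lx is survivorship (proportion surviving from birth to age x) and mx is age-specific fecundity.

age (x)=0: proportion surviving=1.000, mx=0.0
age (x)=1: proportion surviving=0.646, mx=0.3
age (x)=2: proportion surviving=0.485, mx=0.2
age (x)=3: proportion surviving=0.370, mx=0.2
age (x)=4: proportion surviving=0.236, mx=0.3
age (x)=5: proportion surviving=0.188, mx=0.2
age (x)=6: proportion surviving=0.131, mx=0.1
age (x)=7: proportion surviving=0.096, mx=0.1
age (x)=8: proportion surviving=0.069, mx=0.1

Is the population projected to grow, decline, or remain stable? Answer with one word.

declining

R0 = Σ lx·mx = 0 + 0.1938 + 0.097 + 0.074 + 0.0708 + 0.0376 + 0.0131 + 0.0096 + 0.0069 = 0.5028
R0 < 1, so the population is declining.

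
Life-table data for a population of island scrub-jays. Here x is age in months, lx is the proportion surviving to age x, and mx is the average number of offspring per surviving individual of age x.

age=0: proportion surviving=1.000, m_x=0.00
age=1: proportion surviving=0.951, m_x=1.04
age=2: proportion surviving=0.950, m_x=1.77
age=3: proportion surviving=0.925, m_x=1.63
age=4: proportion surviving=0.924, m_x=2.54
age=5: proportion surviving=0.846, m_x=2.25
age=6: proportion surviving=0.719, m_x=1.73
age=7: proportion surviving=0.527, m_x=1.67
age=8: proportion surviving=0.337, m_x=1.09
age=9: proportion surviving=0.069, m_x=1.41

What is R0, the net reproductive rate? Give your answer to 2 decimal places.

11.02

lx·mx by age: 0, 0.98904, 1.6815, 1.50775, 2.34696, 1.9035, 1.24387, 0.88009, 0.36733, 0.09729
R0 = Σ lx·mx = 11.01733 → 11.02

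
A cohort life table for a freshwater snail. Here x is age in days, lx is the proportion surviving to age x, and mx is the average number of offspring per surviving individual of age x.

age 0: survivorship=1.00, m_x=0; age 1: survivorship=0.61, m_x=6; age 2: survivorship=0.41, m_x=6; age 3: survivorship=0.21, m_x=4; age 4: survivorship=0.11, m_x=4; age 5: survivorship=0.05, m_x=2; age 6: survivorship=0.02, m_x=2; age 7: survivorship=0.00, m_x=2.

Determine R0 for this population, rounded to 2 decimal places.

lx·mx by age: 0, 3.66, 2.46, 0.84, 0.44, 0.1, 0.04, 0
R0 = Σ lx·mx = 7.54 → 7.54

7.54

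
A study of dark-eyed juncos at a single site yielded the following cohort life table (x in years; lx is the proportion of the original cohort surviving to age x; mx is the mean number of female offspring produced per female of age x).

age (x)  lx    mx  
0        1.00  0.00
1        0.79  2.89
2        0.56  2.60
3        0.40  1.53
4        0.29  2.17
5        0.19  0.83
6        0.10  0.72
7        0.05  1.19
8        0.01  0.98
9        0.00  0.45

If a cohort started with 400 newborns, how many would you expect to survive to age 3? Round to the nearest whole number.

160

Expected survivors = N0 · l_3 = 400 × 0.40 = 160 → 160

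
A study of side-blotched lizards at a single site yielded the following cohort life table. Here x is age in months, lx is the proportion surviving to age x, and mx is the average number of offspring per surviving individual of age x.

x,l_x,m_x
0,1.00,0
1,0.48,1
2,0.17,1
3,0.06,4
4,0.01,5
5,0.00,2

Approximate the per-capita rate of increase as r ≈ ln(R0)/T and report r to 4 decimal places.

R0 = Σ lx·mx = 0 + 0.48 + 0.17 + 0.24 + 0.05 + 0 = 0.94
Σ x·lx·mx = 1.74; T = 1.74/0.94 = 1.85106…
r ≈ ln(R0)/T = ln(0.94)/1.85106… = -0.033427… → -0.0334

-0.0334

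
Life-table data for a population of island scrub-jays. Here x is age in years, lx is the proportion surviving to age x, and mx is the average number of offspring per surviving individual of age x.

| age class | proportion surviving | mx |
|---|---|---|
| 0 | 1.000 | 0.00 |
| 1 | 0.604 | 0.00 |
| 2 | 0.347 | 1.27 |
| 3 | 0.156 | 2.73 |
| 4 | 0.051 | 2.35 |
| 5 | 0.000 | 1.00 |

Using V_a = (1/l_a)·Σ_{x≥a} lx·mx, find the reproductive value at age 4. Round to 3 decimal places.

lx·mx for x ≥ 4: 0.11985, 0 → sum = 0.11985
V_4 = 0.11985 / l_4 = 0.11985 / 0.051 = 2.35 → 2.350

2.350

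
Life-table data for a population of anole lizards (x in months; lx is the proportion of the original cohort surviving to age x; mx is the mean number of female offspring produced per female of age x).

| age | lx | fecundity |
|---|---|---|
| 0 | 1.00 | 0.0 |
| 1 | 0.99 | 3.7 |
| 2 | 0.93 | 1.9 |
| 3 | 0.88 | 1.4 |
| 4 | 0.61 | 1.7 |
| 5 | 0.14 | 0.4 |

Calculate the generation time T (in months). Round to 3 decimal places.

1.976

lx·mx: 0, 3.663, 1.767, 1.232, 1.037, 0.056 → R0 = 7.755
x·lx·mx: 0, 3.663, 3.534, 3.696, 4.148, 0.28 → Σ = 15.321
T = 15.321 / 7.755 = 1.975629… → 1.976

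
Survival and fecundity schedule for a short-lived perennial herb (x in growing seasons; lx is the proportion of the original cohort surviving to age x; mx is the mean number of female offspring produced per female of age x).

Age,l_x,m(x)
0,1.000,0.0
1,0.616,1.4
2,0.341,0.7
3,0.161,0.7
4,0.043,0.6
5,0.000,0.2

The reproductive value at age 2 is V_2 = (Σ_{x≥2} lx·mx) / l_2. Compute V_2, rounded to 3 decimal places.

1.106

lx·mx for x ≥ 2: 0.2387, 0.1127, 0.0258, 0 → sum = 0.3772
V_2 = 0.3772 / l_2 = 0.3772 / 0.341 = 1.106158… → 1.106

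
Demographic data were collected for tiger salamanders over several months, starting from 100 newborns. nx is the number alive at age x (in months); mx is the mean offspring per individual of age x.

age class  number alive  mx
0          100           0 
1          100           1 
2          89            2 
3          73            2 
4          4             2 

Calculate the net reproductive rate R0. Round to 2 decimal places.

4.32

lx = nx/n0 = nx/100: 1, 1, 0.89, 0.73, 0.04
lx·mx by age: 0, 1, 1.78, 1.46, 0.08
R0 = Σ lx·mx = 4.32 → 4.32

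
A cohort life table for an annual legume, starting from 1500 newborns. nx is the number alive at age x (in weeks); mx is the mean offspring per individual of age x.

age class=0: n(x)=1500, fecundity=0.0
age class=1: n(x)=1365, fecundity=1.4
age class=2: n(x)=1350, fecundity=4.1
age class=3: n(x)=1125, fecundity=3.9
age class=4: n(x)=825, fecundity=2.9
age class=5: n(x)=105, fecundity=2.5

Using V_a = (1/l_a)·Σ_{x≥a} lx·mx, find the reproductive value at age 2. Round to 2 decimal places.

lx = nx/n0 = nx/1500: 1, 0.91, 0.9, 0.75, 0.55, 0.07
lx·mx for x ≥ 2: 3.69, 2.925, 1.595, 0.175 → sum = 8.385
V_2 = 8.385 / l_2 = 8.385 / 0.9 = 9.316667… → 9.32

9.32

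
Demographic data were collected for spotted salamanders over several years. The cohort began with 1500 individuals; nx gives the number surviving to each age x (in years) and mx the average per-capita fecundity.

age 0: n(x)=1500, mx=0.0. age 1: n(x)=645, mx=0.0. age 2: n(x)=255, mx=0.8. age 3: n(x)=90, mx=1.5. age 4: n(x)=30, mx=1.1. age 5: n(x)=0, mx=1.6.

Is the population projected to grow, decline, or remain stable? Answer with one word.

lx = nx/n0 = nx/1500: 1, 0.43, 0.17, 0.06, 0.02, 0
R0 = Σ lx·mx = 0 + 0 + 0.136 + 0.09 + 0.022 + 0 = 0.248
R0 < 1, so the population is declining.

declining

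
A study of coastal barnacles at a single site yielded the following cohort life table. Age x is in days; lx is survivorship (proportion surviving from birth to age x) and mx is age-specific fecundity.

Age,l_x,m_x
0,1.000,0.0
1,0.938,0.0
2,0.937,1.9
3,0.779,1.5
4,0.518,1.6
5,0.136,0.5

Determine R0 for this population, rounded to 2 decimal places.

3.85

lx·mx by age: 0, 0, 1.7803, 1.1685, 0.8288, 0.068
R0 = Σ lx·mx = 3.8456 → 3.85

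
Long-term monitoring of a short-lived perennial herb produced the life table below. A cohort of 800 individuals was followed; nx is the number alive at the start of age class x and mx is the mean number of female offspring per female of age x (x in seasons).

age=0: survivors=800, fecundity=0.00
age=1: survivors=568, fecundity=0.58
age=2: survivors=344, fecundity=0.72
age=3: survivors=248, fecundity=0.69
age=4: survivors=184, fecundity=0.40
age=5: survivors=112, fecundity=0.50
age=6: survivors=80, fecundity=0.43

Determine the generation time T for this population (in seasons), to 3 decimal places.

2.323

lx = nx/n0 = nx/800: 1, 0.71, 0.43, 0.31, 0.23, 0.14, 0.1
lx·mx: 0, 0.4118, 0.3096, 0.2139, 0.092, 0.07, 0.043 → R0 = 1.1403
x·lx·mx: 0, 0.4118, 0.6192, 0.6417, 0.368, 0.35, 0.258 → Σ = 2.6487
T = 2.6487 / 1.1403 = 2.32281… → 2.323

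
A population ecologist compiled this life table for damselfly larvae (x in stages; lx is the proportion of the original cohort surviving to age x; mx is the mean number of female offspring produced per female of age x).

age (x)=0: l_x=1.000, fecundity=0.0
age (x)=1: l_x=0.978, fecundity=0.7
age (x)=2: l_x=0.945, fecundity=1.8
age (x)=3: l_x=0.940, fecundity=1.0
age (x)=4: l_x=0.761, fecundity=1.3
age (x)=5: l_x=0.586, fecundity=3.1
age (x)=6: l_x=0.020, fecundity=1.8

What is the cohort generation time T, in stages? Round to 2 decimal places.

3.27

lx·mx: 0, 0.6846, 1.701, 0.94, 0.9893, 1.8166, 0.036 → R0 = 6.1675
x·lx·mx: 0, 0.6846, 3.402, 2.82, 3.9572, 9.083, 0.216 → Σ = 20.1628
T = 20.1628 / 6.1675 = 3.269201… → 3.27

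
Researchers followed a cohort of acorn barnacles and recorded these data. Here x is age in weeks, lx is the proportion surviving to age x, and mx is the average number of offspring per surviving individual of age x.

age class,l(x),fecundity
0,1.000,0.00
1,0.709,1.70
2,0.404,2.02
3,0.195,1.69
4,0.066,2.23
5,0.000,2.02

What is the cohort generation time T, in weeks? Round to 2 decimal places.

1.77

lx·mx: 0, 1.2053, 0.81608, 0.32955, 0.14718, 0 → R0 = 2.49811
x·lx·mx: 0, 1.2053, 1.63216, 0.98865, 0.58872, 0 → Σ = 4.41483
T = 4.41483 / 2.49811 = 1.767268… → 1.77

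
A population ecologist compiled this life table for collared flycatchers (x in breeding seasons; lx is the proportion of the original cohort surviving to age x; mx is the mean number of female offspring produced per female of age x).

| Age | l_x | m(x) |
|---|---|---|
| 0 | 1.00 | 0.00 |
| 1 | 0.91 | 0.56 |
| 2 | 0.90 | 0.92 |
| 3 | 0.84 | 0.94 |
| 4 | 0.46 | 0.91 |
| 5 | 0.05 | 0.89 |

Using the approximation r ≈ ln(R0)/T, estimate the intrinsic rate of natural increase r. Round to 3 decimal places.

0.383

R0 = Σ lx·mx = 0 + 0.5096 + 0.828 + 0.7896 + 0.4186 + 0.0445 = 2.5903
Σ x·lx·mx = 6.4313; T = 6.4313/2.5903 = 2.48284…
r ≈ ln(R0)/T = ln(2.5903)/2.48284… = 0.38334… → 0.383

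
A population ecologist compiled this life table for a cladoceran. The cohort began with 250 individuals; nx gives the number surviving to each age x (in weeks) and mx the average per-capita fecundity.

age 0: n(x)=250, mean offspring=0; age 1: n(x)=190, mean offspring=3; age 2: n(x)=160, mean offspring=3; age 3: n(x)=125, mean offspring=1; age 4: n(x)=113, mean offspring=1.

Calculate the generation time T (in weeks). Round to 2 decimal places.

1.83

lx = nx/n0 = nx/250: 1, 0.76, 0.64, 0.5, 0.452
lx·mx: 0, 2.28, 1.92, 0.5, 0.452 → R0 = 5.152
x·lx·mx: 0, 2.28, 3.84, 1.5, 1.808 → Σ = 9.428
T = 9.428 / 5.152 = 1.829969… → 1.83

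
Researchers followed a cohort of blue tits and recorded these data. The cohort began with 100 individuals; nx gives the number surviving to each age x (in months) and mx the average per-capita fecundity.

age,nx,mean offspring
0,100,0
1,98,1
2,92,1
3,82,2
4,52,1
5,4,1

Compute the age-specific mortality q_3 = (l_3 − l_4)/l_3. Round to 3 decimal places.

lx = nx/n0 = nx/100: 1, 0.98, 0.92, 0.82, 0.52, 0.04
q_3 = (l_3 − l_4) / l_3 = (0.82 − 0.52) / 0.82
     = 0.3 / 0.82 = 0.365854… → 0.366

0.366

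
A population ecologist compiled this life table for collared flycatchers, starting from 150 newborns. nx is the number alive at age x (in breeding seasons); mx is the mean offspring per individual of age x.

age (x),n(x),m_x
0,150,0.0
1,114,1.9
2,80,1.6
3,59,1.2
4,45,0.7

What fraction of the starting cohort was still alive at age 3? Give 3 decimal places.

0.393

l_3 = n_3/n_0 = 59/150 = 0.393333… → 0.393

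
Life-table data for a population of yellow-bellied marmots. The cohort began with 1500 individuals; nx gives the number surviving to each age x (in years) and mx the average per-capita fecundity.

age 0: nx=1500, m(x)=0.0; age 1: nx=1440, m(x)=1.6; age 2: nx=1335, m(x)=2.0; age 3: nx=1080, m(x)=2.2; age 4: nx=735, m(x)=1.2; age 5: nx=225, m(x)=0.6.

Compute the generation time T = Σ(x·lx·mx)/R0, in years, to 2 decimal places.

2.27

lx = nx/n0 = nx/1500: 1, 0.96, 0.89, 0.72, 0.49, 0.15
lx·mx: 0, 1.536, 1.78, 1.584, 0.588, 0.09 → R0 = 5.578
x·lx·mx: 0, 1.536, 3.56, 4.752, 2.352, 0.45 → Σ = 12.65
T = 12.65 / 5.578 = 2.267838… → 2.27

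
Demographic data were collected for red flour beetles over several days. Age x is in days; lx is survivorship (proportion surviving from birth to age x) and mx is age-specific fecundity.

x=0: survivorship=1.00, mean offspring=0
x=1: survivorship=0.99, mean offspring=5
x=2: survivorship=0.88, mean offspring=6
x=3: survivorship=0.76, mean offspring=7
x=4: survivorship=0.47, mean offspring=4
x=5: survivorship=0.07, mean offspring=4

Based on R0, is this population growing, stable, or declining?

growing

R0 = Σ lx·mx = 0 + 4.95 + 5.28 + 5.32 + 1.88 + 0.28 = 17.71
R0 > 1, so the population is growing.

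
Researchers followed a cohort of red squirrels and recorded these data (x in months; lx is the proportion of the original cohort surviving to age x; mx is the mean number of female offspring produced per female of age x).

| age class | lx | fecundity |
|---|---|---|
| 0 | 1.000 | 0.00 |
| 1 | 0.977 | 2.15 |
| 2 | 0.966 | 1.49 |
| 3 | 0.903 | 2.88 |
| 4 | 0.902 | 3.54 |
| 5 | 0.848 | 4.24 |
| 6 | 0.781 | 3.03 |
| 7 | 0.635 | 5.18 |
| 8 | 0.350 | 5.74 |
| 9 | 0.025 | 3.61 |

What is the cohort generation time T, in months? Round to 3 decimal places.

4.720

lx·mx: 0, 2.10055, 1.43934, 2.60064, 3.19308, 3.59552, 2.36643, 3.2893, 2.009, 0.09025 → R0 = 20.68411
x·lx·mx: 0, 2.10055, 2.87868, 7.80192, 12.77232, 17.9776, 14.19858, 23.0251, 16.072, 0.81225 → Σ = 97.639
T = 97.639 / 20.68411 = 4.720484… → 4.720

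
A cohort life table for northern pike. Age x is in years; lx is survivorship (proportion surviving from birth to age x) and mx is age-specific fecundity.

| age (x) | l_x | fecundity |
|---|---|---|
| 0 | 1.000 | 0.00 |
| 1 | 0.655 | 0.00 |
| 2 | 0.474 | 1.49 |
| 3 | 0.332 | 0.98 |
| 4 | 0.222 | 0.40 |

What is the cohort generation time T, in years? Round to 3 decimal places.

lx·mx: 0, 0, 0.70626, 0.32536, 0.0888 → R0 = 1.12042
x·lx·mx: 0, 0, 1.41252, 0.97608, 0.3552 → Σ = 2.7438
T = 2.7438 / 1.12042 = 2.448903… → 2.449

2.449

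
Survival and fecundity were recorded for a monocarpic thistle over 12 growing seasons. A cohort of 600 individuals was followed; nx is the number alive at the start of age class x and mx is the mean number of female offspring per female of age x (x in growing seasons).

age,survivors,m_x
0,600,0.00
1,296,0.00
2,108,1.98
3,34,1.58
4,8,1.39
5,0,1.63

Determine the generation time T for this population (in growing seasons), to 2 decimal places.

2.27

lx = nx/n0 = nx/600: 1, 0.49333…, 0.18, 0.05667…, 0.01333…, 0
lx·mx: 0, 0, 0.3564, 0.089533…, 0.018533…, 0 → R0 = 0.464467…
x·lx·mx: 0, 0, 0.7128, 0.2686…, 0.074133…, 0 → Σ = 1.055533…
T = 1.055533… / 0.464467… = 2.272571… → 2.27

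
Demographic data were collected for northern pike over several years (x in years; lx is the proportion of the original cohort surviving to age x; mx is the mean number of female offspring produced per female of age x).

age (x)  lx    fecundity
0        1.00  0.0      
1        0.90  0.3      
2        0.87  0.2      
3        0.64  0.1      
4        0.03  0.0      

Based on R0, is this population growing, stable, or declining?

declining

R0 = Σ lx·mx = 0 + 0.27 + 0.174 + 0.064 + 0 = 0.508
R0 < 1, so the population is declining.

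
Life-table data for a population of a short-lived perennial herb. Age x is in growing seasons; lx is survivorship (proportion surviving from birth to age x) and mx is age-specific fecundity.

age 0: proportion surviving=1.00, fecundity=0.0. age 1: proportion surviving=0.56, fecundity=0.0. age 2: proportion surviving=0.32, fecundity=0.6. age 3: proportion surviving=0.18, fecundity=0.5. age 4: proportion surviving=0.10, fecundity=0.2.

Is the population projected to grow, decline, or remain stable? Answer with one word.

declining

R0 = Σ lx·mx = 0 + 0 + 0.192 + 0.09 + 0.02 = 0.302
R0 < 1, so the population is declining.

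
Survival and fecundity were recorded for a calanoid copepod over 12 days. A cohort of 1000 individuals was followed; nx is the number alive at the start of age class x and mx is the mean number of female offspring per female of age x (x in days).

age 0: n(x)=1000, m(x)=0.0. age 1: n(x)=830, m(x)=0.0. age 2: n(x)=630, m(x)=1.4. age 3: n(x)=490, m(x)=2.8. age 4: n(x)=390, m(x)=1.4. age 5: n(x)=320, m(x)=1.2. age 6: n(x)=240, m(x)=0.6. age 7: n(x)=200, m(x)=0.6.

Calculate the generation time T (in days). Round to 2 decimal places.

3.39

lx = nx/n0 = nx/1000: 1, 0.83, 0.63, 0.49, 0.39, 0.32, 0.24, 0.2
lx·mx: 0, 0, 0.882, 1.372, 0.546, 0.384, 0.144, 0.12 → R0 = 3.448
x·lx·mx: 0, 0, 1.764, 4.116, 2.184, 1.92, 0.864, 0.84 → Σ = 11.688
T = 11.688 / 3.448 = 3.389791… → 3.39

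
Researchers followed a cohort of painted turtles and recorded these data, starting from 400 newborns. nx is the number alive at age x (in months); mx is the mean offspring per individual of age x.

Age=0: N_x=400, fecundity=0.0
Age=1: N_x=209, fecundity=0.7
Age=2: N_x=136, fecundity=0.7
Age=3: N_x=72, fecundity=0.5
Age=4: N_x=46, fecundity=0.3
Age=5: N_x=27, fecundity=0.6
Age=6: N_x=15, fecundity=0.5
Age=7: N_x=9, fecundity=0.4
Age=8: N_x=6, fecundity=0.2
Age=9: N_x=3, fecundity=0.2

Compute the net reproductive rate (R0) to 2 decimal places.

0.80

lx = nx/n0 = nx/400: 1, 0.5225, 0.34, 0.18, 0.115, 0.0675, 0.0375, 0.0225, 0.015, 0.0075
lx·mx by age: 0, 0.36575, 0.238, 0.09, 0.0345, 0.0405, 0.01875, 0.009, 0.003, 0.0015
R0 = Σ lx·mx = 0.801 → 0.80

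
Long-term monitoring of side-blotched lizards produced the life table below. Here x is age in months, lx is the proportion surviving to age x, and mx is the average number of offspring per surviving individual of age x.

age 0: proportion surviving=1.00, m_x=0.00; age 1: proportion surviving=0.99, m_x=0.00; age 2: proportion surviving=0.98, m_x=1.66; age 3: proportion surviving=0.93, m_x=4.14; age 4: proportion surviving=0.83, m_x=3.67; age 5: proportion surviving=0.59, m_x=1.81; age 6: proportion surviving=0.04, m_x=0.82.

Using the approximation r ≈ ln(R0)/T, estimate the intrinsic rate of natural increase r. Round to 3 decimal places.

0.670

R0 = Σ lx·mx = 0 + 0 + 1.6268 + 3.8502 + 3.0461 + 1.0679 + 0.0328 = 9.6238
Σ x·lx·mx = 32.5249; T = 32.5249/9.6238 = 3.37963…
r ≈ ln(R0)/T = ln(9.6238)/3.37963… = 0.66997… → 0.670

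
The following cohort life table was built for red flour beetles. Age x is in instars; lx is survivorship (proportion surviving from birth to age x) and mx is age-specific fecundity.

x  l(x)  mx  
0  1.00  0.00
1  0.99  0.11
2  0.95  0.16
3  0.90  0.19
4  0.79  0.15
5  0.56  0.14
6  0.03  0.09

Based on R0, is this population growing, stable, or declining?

R0 = Σ lx·mx = 0 + 0.1089 + 0.152 + 0.171 + 0.1185 + 0.0784 + 0.0027 = 0.6315
R0 < 1, so the population is declining.

declining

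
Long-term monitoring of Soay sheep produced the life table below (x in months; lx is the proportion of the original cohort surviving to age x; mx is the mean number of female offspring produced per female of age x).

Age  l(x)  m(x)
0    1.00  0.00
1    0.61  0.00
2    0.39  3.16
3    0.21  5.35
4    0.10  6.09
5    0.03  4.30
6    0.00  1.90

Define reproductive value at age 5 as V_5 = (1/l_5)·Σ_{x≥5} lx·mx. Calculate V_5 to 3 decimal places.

4.300

lx·mx for x ≥ 5: 0.129, 0 → sum = 0.129
V_5 = 0.129 / l_5 = 0.129 / 0.03 = 4.3 → 4.300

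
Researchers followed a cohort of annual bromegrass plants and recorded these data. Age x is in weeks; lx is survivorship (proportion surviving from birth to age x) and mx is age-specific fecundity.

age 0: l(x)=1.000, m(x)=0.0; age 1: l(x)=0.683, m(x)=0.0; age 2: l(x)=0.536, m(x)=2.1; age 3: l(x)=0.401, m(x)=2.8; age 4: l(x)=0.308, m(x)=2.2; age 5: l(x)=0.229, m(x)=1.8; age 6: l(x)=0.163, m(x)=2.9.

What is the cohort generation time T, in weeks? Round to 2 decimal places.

3.47

lx·mx: 0, 0, 1.1256, 1.1228, 0.6776, 0.4122, 0.4727 → R0 = 3.8109
x·lx·mx: 0, 0, 2.2512, 3.3684, 2.7104, 2.061, 2.8362 → Σ = 13.2272
T = 13.2272 / 3.8109 = 3.470886… → 3.47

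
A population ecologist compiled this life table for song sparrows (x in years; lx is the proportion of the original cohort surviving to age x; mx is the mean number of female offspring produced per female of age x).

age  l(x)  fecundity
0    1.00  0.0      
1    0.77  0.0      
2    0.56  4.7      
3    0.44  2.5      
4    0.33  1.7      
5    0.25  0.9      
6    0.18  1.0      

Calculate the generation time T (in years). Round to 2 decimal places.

lx·mx: 0, 0, 2.632, 1.1, 0.561, 0.225, 0.18 → R0 = 4.698
x·lx·mx: 0, 0, 5.264, 3.3, 2.244, 1.125, 1.08 → Σ = 13.013
T = 13.013 / 4.698 = 2.769902… → 2.77

2.77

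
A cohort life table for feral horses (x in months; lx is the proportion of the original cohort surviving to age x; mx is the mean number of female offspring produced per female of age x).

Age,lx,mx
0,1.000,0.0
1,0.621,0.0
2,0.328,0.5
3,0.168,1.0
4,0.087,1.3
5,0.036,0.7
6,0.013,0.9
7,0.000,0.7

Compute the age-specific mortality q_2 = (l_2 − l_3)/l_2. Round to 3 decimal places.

0.488

q_2 = (l_2 − l_3) / l_2 = (0.328 − 0.168) / 0.328
     = 0.16 / 0.328 = 0.487805… → 0.488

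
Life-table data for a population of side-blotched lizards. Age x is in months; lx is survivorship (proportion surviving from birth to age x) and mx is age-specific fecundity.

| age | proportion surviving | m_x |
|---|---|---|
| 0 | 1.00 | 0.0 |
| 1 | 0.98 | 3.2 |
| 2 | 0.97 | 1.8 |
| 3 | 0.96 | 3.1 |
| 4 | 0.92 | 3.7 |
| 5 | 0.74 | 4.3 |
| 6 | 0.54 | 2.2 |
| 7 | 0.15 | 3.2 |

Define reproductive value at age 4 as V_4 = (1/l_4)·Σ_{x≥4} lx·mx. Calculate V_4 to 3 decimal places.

lx·mx for x ≥ 4: 3.404, 3.182, 1.188, 0.48 → sum = 8.254
V_4 = 8.254 / l_4 = 8.254 / 0.92 = 8.971739… → 8.972

8.972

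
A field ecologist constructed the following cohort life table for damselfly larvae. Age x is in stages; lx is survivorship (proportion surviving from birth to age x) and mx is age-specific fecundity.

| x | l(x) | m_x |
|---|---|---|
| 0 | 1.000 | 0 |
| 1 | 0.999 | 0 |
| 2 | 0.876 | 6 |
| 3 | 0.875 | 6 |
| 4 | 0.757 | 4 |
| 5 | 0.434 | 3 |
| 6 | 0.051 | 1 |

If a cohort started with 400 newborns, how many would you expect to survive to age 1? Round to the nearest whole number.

400

Expected survivors = N0 · l_1 = 400 × 0.999 = 399.6 → 400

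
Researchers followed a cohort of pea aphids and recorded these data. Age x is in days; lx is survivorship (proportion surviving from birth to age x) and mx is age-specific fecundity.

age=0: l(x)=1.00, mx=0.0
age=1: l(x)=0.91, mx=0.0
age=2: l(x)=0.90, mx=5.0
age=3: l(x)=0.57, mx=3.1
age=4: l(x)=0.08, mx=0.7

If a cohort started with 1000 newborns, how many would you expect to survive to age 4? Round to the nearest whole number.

80

Expected survivors = N0 · l_4 = 1000 × 0.08 = 80 → 80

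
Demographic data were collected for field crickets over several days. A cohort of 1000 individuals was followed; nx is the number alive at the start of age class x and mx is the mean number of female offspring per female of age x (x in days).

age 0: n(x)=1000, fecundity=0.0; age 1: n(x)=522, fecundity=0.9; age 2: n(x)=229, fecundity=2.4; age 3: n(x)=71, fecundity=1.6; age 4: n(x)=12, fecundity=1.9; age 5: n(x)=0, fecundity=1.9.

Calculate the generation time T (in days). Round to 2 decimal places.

1.73

lx = nx/n0 = nx/1000: 1, 0.522, 0.229, 0.071, 0.012, 0
lx·mx: 0, 0.4698, 0.5496, 0.1136, 0.0228, 0 → R0 = 1.1558
x·lx·mx: 0, 0.4698, 1.0992, 0.3408, 0.0912, 0 → Σ = 2.001
T = 2.001 / 1.1558 = 1.731268… → 1.73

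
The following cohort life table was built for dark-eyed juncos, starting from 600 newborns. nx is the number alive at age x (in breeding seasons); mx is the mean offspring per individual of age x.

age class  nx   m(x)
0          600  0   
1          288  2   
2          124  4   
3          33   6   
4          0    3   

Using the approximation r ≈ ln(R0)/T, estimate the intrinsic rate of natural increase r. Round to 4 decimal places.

0.4405

lx = nx/n0 = nx/600: 1, 0.48, 0.20667…, 0.055, 0
R0 = Σ lx·mx = 0 + 0.96 + 0.82667… + 0.33 + 0 = 2.116667…
Σ x·lx·mx = 3.603333…; T = 3.603333…/2.116667… = 1.70236…
r ≈ ln(R0)/T = ln(2.116667…)/1.70236… = 0.440472… → 0.4405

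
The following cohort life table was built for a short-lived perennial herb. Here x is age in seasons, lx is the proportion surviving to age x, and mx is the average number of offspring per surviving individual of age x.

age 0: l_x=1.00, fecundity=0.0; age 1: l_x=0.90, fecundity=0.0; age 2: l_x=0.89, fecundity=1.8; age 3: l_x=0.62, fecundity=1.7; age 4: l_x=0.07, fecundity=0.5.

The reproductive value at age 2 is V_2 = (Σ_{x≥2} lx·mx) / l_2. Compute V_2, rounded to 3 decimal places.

lx·mx for x ≥ 2: 1.602, 1.054, 0.035 → sum = 2.691
V_2 = 2.691 / l_2 = 2.691 / 0.89 = 3.023596… → 3.024

3.024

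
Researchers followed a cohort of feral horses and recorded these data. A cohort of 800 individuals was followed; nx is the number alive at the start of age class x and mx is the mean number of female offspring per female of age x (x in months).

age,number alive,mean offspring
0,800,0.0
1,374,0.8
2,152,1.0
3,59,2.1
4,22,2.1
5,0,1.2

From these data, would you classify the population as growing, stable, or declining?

declining

lx = nx/n0 = nx/800: 1, 0.4675, 0.19, 0.07375, 0.0275, 0
R0 = Σ lx·mx = 0 + 0.374 + 0.19 + 0.154875 + 0.05775 + 0 = 0.776625
R0 < 1, so the population is declining.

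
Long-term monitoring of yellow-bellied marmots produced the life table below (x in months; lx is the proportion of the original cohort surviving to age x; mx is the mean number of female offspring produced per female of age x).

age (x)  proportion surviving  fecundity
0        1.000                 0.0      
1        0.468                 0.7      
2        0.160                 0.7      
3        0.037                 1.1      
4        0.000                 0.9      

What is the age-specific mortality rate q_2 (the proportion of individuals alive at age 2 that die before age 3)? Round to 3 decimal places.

0.769

q_2 = (l_2 − l_3) / l_2 = (0.16 − 0.037) / 0.16
     = 0.123 / 0.16 = 0.76875 → 0.769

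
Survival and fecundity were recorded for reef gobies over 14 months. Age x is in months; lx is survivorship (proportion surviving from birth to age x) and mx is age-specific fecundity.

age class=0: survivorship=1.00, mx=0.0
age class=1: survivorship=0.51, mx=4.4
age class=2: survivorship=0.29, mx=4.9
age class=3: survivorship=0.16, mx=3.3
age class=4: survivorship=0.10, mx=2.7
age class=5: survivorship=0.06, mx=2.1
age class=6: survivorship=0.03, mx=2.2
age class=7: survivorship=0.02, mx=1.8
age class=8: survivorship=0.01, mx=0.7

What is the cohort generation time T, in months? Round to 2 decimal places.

lx·mx: 0, 2.244, 1.421, 0.528, 0.27, 0.126, 0.066, 0.036, 0.007 → R0 = 4.698
x·lx·mx: 0, 2.244, 2.842, 1.584, 1.08, 0.63, 0.396, 0.252, 0.056 → Σ = 9.084
T = 9.084 / 4.698 = 1.933589… → 1.93

1.93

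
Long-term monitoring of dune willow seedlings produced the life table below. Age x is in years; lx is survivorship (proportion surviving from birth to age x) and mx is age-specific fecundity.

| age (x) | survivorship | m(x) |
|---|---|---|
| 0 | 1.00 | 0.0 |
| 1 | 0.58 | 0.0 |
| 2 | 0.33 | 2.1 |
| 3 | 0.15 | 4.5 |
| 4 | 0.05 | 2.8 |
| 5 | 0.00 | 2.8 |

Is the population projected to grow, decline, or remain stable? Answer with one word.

growing

R0 = Σ lx·mx = 0 + 0 + 0.693 + 0.675 + 0.14 + 0 = 1.508
R0 > 1, so the population is growing.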